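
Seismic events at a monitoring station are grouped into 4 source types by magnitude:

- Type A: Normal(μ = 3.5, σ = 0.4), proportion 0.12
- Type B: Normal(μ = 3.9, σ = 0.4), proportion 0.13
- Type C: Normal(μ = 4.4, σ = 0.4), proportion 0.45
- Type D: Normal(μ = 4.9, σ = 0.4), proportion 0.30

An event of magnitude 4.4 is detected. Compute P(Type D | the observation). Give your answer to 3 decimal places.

P(component k | x) = π_k·f_k(x) / marginal(x), where marginal(x) = Σ_j π_j·f_j(x).
Component likelihoods at x = 4.4:
  f_A = 0.0793491
  f_B = 0.456623
  f_C = 0.997356
  f_D = 0.456623
Unnormalised posteriors:
  π_A·f_A = 0.12 × 0.0793491 = 0.0095219
  π_B·f_B = 0.13 × 0.456623 = 0.059361
  π_C·f_C = 0.45 × 0.997356 = 0.44881
  π_D·f_D = 0.30 × 0.456623 = 0.136987
Denominator: 0.0095219 + 0.059361 + 0.44881 + 0.136987 = 0.65468
P(Type D | the observation) = 0.136987 / 0.65468 ≈ 0.209

0.209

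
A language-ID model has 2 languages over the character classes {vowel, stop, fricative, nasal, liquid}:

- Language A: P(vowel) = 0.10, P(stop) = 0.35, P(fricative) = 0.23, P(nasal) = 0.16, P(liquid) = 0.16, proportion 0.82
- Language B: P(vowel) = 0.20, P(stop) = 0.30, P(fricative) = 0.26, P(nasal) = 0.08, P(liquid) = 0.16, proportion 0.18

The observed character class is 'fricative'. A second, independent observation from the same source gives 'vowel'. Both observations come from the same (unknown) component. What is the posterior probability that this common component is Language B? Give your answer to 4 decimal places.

0.3317

By Bayes' theorem, P(k | x) = w_k f_k(x) / Σ_j w_j f_j(x).
Since both observations come from the same component, the likelihood for component k is f_k(x₁)·f_k(x₂).
  L_A = [P(fricative | comp) = 0.23] × [0.1] = 0.023
  L_B = [P(fricative | comp) = 0.26] × [0.2] = 0.052
Prior × likelihood for each component:
  w_A·L_A = 0.82 × 0.023 = 0.01886
  w_B·L_B = 0.18 × 0.052 = 0.00936
Evidence: 0.01886 + 0.00936 = 0.02822
Responsibility of Language B: 0.00936 / 0.02822 ≈ 0.3317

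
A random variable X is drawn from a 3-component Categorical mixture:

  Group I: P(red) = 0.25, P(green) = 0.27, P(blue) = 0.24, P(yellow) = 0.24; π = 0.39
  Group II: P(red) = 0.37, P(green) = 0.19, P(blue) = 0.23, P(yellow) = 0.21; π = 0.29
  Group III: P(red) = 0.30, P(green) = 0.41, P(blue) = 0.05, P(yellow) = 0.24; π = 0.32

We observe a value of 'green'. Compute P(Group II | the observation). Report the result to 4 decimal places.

0.1890

Apply Bayes' rule: the posterior for each component is proportional to its prior times its likelihood at x.
Categorical probabilities:
  f_I = 0.27
  f_II = 0.19
  f_III = 0.41
Prior × likelihood for each component:
  π_I·f_I = 0.39 × 0.27 = 0.1053
  π_II·f_II = 0.29 × 0.19 = 0.0551
  π_III·f_III = 0.32 × 0.41 = 0.1312
Evidence: 0.1053 + 0.0551 + 0.1312 = 0.2916
P(Group II | the observation) ≈ 0.1890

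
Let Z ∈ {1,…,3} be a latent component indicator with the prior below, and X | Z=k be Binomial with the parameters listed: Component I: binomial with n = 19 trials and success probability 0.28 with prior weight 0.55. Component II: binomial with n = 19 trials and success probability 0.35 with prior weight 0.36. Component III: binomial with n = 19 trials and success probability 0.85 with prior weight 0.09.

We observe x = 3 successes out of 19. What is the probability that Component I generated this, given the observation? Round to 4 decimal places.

0.8007

P(component k | x) = w_k·f_k(x) / marginal(x), where marginal(x) = Σ_j w_j·f_j(x).
Evaluate each component's likelihood at the observed value:
  L_I = C(19,3)·0.28^3·0.72^16 = 969·0.021952·0.00521579 = 0.110948
  L_II = C(19,3)·0.35^3·0.65^16 = 969·0.042875·0.00101535 = 0.0421834
  L_III = C(19,3)·0.85^3·0.15^16 = 969·0.614125·6.56841e-14 = 3.90878e-11
Multiply by the mixture weights:
  w_I·L_I = 0.55 × 0.110948 = 0.0610212
  w_II·L_II = 0.36 × 0.0421834 = 0.015186
  w_III·L_III = 0.09 × 3.90878e-11 = 3.5179e-12
Evidence: 0.0610212 + 0.015186 + 3.5179e-12 = 0.0762072
P(Component I | data) ≈ 0.8007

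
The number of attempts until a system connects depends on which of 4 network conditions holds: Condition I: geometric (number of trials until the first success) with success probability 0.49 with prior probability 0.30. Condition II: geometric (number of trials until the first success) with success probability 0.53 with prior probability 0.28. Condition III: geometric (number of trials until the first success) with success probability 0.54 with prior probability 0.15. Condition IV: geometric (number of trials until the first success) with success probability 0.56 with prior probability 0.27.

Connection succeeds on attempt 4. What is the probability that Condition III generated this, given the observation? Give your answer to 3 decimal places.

P(component k | x) = P(Z=k)·f_k(x) / marginal(x), where marginal(x) = Σ_j P(Z=j)·f_j(x).
Evaluate each component's likelihood at the observed value:
  L_I = 0.064999
  L_II = 0.0550262
  L_III = 0.0525614
  L_IV = 0.047703
Weight by the priors:
  P(Z=I)·L_I = 0.30 × 0.064999 = 0.0194997
  P(Z=II)·L_II = 0.28 × 0.0550262 = 0.0154073
  P(Z=III)·L_III = 0.15 × 0.0525614 = 0.00788422
  P(Z=IV)·L_IV = 0.27 × 0.047703 = 0.0128798
Marginal: 0.0194997 + 0.0154073 + 0.00788422 + 0.0128798 = 0.0556711
P(Condition III | data) ≈ 0.142

0.142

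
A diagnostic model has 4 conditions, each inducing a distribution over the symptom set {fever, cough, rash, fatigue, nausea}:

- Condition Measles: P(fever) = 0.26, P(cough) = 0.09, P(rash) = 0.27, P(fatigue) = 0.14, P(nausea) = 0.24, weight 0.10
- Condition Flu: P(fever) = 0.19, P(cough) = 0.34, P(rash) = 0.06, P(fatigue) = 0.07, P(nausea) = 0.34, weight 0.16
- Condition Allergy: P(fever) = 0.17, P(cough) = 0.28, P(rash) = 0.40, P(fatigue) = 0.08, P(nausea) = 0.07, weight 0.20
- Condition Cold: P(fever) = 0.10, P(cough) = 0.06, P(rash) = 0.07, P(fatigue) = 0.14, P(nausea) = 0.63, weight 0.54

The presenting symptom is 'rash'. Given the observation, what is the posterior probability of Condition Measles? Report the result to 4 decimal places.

0.1749

Posterior ∝ prior × likelihood, so P(k | x) ∝ π_k f_k(x); normalise over all components.
Evaluate each component's likelihood at the observed value:
  p_Measles = 0.27
  p_Flu = 0.06
  p_Allergy = 0.4
  p_Cold = 0.07
Unnormalised posteriors:
  π_Measles·p_Measles = 0.10 × 0.27 = 0.027
  π_Flu·p_Flu = 0.16 × 0.06 = 0.0096
  π_Allergy·p_Allergy = 0.20 × 0.4 = 0.08
  π_Cold·p_Cold = 0.54 × 0.07 = 0.0378
Evidence: 0.027 + 0.0096 + 0.08 + 0.0378 = 0.1544
Responsibility of Condition Measles: 0.027 / 0.1544 ≈ 0.1749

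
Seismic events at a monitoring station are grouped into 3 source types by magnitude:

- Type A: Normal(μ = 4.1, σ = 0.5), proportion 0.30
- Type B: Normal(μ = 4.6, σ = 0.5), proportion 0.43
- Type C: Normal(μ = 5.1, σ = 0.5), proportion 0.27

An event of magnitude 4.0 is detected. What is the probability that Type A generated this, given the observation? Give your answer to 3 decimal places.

By Bayes' theorem, P(k | x) = P(Z=k) f_k(x) / Σ_j P(Z=j) f_j(x).
Component likelihoods at x = 4.0:
  f_A = 0.782085
  f_B = 0.388372
  f_C = 0.0709492
Unnormalised posteriors:
  P(Z=A)·f_A = 0.30 × 0.782085 = 0.234626
  P(Z=B)·f_B = 0.43 × 0.388372 = 0.167
  P(Z=C)·f_C = 0.27 × 0.0709492 = 0.0191563
Marginal: 0.234626 + 0.167 + 0.0191563 = 0.420782
Responsibility of Type A: 0.234626 / 0.420782 ≈ 0.558

0.558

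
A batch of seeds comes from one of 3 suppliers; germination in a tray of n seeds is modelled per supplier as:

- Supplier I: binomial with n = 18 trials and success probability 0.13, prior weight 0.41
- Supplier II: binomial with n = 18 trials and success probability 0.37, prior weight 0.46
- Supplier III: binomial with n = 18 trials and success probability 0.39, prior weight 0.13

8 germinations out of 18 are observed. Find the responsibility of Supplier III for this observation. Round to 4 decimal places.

P(component k | x) = π_k·f_k(x) / marginal(x), where marginal(x) = Σ_j π_j·f_j(x).
Component likelihoods at x = 8 germinations out of 18:
  p_I = 0.000886741
  p_II = 0.151383
  p_III = 0.16706
Multiply by the mixture weights:
  π_I·p_I = 0.41 × 0.000886741 = 0.000363564
  π_II·p_II = 0.46 × 0.151383 = 0.0696361
  π_III·p_III = 0.13 × 0.16706 = 0.0217178
Sum: 0.000363564 + 0.0696361 + 0.0217178 = 0.0917175
So the posterior for Supplier III is 0.0217178 / 0.0917175 ≈ 0.2368.

0.2368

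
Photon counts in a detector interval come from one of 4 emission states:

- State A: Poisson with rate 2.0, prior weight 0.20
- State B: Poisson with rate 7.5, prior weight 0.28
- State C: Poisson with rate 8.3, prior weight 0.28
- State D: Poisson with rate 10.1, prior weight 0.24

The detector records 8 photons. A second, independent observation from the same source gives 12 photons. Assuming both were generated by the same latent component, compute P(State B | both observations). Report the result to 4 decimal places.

0.2298

Posterior ∝ prior × likelihood, so P(k | x) ∝ P(Z=k) f_k(x); normalise over all components.
Since both observations come from the same component, the likelihood for component k is f_k(x₁)·f_k(x₂).
  p_A = [e^(−2.0)·2.0^8/8! = 0.000859272] × [1.15727e-06] = 9.94408e-10
  p_B = [e^(−7.5)·7.5^8/8! = 0.137329] × [0.0365754] = 0.00502285
  p_C = [e^(−8.3)·8.3^8/8! = 0.138823] × [0.0554569] = 0.00769867
  p_D = [e^(−10.1)·10.1^8/8! = 0.110326] × [0.0966374] = 0.0106616
Unnormalised posteriors:
  P(Z=A)·p_A = 0.20 × 9.94408e-10 = 1.98882e-10
  P(Z=B)·p_B = 0.28 × 0.00502285 = 0.0014064
  P(Z=C)·p_C = 0.28 × 0.00769867 = 0.00215563
  P(Z=D)·p_D = 0.24 × 0.0106616 = 0.00255878
Normaliser: 1.98882e-10 + 0.0014064 + 0.00215563 + 0.00255878 = 0.00612081
P(State B | x) = 0.0014064 / 0.00612081 ≈ 0.2298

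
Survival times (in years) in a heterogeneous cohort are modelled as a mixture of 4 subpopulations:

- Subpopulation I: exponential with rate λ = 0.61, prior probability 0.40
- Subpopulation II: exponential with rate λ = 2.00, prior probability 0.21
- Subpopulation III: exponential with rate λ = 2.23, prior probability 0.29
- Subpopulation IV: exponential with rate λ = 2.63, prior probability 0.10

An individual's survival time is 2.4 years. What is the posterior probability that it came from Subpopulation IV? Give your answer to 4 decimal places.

0.0075

P(component k | x) = P(Z=k)·f_k(x) / marginal(x), where marginal(x) = Σ_j P(Z=j)·f_j(x).
Component likelihoods at x = 2.4 years:
  L_I = 0.141099
  L_II = 0.0164595
  L_III = 0.0105672
  L_IV = 0.00477187
Multiply by the mixture weights:
  P(Z=I)·L_I = 0.40 × 0.141099 = 0.0564394
  P(Z=II)·L_II = 0.21 × 0.0164595 = 0.00345649
  P(Z=III)·L_III = 0.29 × 0.0105672 = 0.00306449
  P(Z=IV)·L_IV = 0.10 × 0.00477187 = 0.000477187
Marginal: 0.0564394 + 0.00345649 + 0.00306449 + 0.000477187 = 0.0634376
P(Subpopulation IV | data) = 0.000477187 / 0.0634376 ≈ 0.0075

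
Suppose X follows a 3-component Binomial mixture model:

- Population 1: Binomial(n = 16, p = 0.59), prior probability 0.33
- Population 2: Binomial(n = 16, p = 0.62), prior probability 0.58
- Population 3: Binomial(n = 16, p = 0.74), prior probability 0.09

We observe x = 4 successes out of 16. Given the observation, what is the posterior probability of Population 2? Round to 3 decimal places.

0.462

P(component k | x) = P(Z=k)·f_k(x) / marginal(x), where marginal(x) = Σ_j P(Z=j)·f_j(x).
Evaluate each component's likelihood at the observed value:
  f_1 = C(16,4)·0.59^4·0.41^12 = 1820·0.121174·2.25635e-05 = 0.00497606
  f_2 = C(16,4)·0.62^4·0.38^12 = 1820·0.147763·9.06574e-06 = 0.00243804
  f_3 = C(16,4)·0.74^4·0.26^12 = 1820·0.299866·9.5429e-08 = 5.20809e-05
Multiply by the mixture weights:
  P(Z=1)·f_1 = 0.33 × 0.00497606 = 0.0016421
  P(Z=2)·f_2 = 0.58 × 0.00243804 = 0.00141406
  P(Z=3)·f_3 = 0.09 × 5.20809e-05 = 4.68728e-06
Denominator: 0.0016421 + 0.00141406 + 4.68728e-06 = 0.00306085
P(Population 2 | the observation) = 0.00141406 / 0.00306085 ≈ 0.462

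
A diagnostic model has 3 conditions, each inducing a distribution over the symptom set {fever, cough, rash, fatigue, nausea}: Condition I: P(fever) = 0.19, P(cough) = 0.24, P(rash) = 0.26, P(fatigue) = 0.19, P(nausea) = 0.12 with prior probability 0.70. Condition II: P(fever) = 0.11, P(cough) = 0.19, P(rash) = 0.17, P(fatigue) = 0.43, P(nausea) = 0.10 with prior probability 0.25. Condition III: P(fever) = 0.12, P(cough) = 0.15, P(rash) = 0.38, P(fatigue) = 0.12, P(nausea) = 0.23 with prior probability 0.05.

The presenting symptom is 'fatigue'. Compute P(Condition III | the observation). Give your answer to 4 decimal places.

By Bayes' theorem, P(k | x) = w_k f_k(x) / Σ_j w_j f_j(x).
Component likelihoods at x = 'fatigue':
  f_I = P(fatigue | comp) = 0.19
  f_II = P(fatigue | comp) = 0.43
  f_III = P(fatigue | comp) = 0.12
Multiply by the mixture weights:
  w_I·f_I = 0.70 × 0.19 = 0.133
  w_II·f_II = 0.25 × 0.43 = 0.1075
  w_III·f_III = 0.05 × 0.12 = 0.006
Denominator: 0.133 + 0.1075 + 0.006 = 0.2465
Responsibility of Condition III: 0.006 / 0.2465 ≈ 0.0243

0.0243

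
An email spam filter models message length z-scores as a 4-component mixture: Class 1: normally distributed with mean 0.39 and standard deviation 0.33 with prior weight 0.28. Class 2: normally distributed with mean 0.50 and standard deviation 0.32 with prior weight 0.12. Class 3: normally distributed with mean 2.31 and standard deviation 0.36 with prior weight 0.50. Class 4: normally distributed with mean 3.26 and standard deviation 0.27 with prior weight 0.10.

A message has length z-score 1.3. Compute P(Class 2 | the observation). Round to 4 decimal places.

0.2634

Posterior ∝ prior × likelihood, so P(k | x) ∝ P(Z=k) f_k(x); normalise over all components.
Component likelihoods at x = 1.3:
  f_1 = (1/(0.33·√(2π)))·exp(−(1.3−0.39)²/(2·0.33²)) = 1.208916·exp(-3.80211) = 0.0269873
  f_2 = (1/(0.32·√(2π)))·exp(−(1.3−0.50)²/(2·0.32²)) = 1.246695·exp(-3.12500) = 0.0547759
  f_3 = (1/(0.36·√(2π)))·exp(−(1.3−2.31)²/(2·0.36²)) = 1.108173·exp(-3.93557) = 0.0216477
  f_4 = (1/(0.27·√(2π)))·exp(−(1.3−3.26)²/(2·0.27²)) = 1.477564·exp(-26.34842) = 5.32809e-12
Multiply by the mixture weights:
  P(Z=1)·f_1 = 0.28 × 0.0269873 = 0.00755645
  P(Z=2)·f_2 = 0.12 × 0.0547759 = 0.00657311
  P(Z=3)·f_3 = 0.50 × 0.0216477 = 0.0108238
  P(Z=4)·f_4 = 0.10 × 5.32809e-12 = 5.32809e-13
Normaliser: 0.00755645 + 0.00657311 + 0.0108238 + 5.32809e-13 = 0.0249534
P(Class 2 | the observation) ≈ 0.2634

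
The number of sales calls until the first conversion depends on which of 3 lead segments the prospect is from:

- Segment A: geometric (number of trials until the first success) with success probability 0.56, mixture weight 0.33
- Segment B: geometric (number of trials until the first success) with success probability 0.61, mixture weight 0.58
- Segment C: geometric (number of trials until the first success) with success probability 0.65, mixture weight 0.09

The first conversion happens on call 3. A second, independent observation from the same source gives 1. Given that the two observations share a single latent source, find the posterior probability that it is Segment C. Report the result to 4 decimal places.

0.0810

By Bayes' theorem, P(k | x) = w_k f_k(x) / Σ_j w_j f_j(x).
Since both observations come from the same component, the likelihood for component k is f_k(x₁)·f_k(x₂).
  L_A = [0.108416] × [0.56] = 0.060713
  L_B = [0.092781] × [0.61] = 0.0565964
  L_C = [0.079625] × [0.65] = 0.0517562
Unnormalised posteriors:
  w_A·L_A = 0.33 × 0.060713 = 0.0200353
  w_B·L_B = 0.58 × 0.0565964 = 0.0328259
  w_C·L_C = 0.09 × 0.0517562 = 0.00465806
Normaliser: 0.0200353 + 0.0328259 + 0.00465806 = 0.0575193
Responsibility of Segment C: 0.00465806 / 0.0575193 ≈ 0.0810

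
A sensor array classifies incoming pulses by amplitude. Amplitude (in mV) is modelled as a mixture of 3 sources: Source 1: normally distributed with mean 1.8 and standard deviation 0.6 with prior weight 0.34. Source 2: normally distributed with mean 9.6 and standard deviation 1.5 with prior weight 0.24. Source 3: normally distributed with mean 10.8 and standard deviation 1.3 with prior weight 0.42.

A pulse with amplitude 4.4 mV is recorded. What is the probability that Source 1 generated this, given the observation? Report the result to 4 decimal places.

0.1072

P(component k | x) = w_k·f_k(x) / marginal(x), where marginal(x) = Σ_j w_j·f_j(x).
Component likelihoods at x = 4.4 mV:
  f_1 = 5.56181e-05
  f_2 = 0.000653419
  f_3 = 1.67509e-06
Multiply by the mixture weights:
  w_1·f_1 = 0.34 × 5.56181e-05 = 1.89102e-05
  w_2·f_2 = 0.24 × 0.000653419 = 0.00015682
  w_3·f_3 = 0.42 × 1.67509e-06 = 7.03536e-07
Marginal: 1.89102e-05 + 0.00015682 + 7.03536e-07 = 0.000176434
So the posterior for Source 1 is 1.89102e-05 / 0.000176434 ≈ 0.1072.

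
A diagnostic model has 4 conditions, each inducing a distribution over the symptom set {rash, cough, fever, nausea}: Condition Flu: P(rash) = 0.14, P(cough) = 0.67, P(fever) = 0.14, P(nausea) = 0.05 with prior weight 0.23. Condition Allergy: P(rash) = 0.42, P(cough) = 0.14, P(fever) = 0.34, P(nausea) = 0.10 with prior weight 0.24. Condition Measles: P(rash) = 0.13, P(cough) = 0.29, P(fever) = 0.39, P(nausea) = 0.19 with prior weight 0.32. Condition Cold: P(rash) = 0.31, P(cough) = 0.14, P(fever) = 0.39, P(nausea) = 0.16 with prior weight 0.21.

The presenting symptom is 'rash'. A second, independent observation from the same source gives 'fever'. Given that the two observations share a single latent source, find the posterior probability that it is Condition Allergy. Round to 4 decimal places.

0.4263

Apply Bayes' rule: the posterior for each component is proportional to its prior times its likelihood at x.
Since both observations come from the same component, the likelihood for component k is f_k(x₁)·f_k(x₂).
  f_Flu = [P(rash | comp) = 0.14] × [0.14] = 0.0196
  f_Allergy = [P(rash | comp) = 0.42] × [0.34] = 0.1428
  f_Measles = [P(rash | comp) = 0.13] × [0.39] = 0.0507
  f_Cold = [P(rash | comp) = 0.31] × [0.39] = 0.1209
Weight by the priors:
  P(Z=Flu)·f_Flu = 0.23 × 0.0196 = 0.004508
  P(Z=Allergy)·f_Allergy = 0.24 × 0.1428 = 0.034272
  P(Z=Measles)·f_Measles = 0.32 × 0.0507 = 0.016224
  P(Z=Cold)·f_Cold = 0.21 × 0.1209 = 0.025389
Denominator: 0.004508 + 0.034272 + 0.016224 + 0.025389 = 0.080393
Responsibility of Condition Allergy: 0.034272 / 0.080393 ≈ 0.4263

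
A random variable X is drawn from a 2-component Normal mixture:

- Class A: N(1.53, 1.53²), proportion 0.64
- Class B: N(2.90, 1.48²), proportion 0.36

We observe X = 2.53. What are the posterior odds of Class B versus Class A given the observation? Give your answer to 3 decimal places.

The posterior odds equal the prior odds times the likelihood ratio: (π_i/π_j)·(f_i(x)/f_j(x)).
Component likelihoods at x = 2.53:
  L_A = (1/(1.53·√(2π)))·exp(−(2.53−1.53)²/(2·1.53²)) = 0.260747·exp(-0.21359) = 0.210599
  L_B = (1/(1.48·√(2π)))·exp(−(2.53−2.90)²/(2·1.48²)) = 0.269556·exp(-0.03125) = 0.261262
Posterior odds = (π_B·L_B) / (π_A·L_A) = (0.36·0.261262) / (0.64·0.210599) = 0.0940544 / 0.134783 ≈ 0.698

0.698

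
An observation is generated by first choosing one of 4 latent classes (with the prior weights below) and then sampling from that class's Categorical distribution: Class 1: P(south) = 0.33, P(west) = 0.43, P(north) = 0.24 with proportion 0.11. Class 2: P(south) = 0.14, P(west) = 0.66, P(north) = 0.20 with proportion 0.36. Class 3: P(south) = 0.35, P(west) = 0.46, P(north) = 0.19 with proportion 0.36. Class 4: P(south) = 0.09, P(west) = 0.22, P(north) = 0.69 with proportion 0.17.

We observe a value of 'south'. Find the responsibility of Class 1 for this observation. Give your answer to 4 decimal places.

0.1592

By Bayes' theorem, P(k | x) = P(Z=k) f_k(x) / Σ_j P(Z=j) f_j(x).
Component likelihoods at x = 'south':
  p_1 = 0.33
  p_2 = 0.14
  p_3 = 0.35
  p_4 = 0.09
Multiply by the mixture weights:
  P(Z=1)·p_1 = 0.11 × 0.33 = 0.0363
  P(Z=2)·p_2 = 0.36 × 0.14 = 0.0504
  P(Z=3)·p_3 = 0.36 × 0.35 = 0.126
  P(Z=4)·p_4 = 0.17 × 0.09 = 0.0153
Denominator: 0.0363 + 0.0504 + 0.126 + 0.0153 = 0.228
Responsibility of Class 1: 0.0363 / 0.228 ≈ 0.1592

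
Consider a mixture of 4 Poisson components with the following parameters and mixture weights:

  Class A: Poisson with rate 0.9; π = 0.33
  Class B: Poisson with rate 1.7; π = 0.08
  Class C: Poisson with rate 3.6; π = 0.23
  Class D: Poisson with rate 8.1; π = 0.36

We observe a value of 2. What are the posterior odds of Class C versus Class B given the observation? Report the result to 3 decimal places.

The posterior odds equal the prior odds times the likelihood ratio: (π_i/π_j)·(f_i(x)/f_j(x)).
Evaluate each component's likelihood at the observed value:
  f_A = e^(−0.9)·0.9^2/2! = 0.164661
  f_B = e^(−1.7)·1.7^2/2! = 0.263978
  f_C = e^(−3.6)·3.6^2/2! = 0.177058
  f_D = e^(−8.1)·8.1^2/2! = 0.0099576
Odds = (0.23/0.08) × (0.177058/0.263978) = 2.875 × 0.67073 ≈ 1.928

1.928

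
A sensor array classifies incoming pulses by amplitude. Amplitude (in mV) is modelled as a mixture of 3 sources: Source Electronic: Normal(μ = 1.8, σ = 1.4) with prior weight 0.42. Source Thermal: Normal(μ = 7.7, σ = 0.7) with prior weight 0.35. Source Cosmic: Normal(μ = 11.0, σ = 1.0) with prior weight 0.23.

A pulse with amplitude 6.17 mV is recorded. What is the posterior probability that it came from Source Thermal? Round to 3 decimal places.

0.952

Posterior ∝ prior × likelihood, so P(k | x) ∝ π_k f_k(x); normalise over all components.
Normal densities:
  p_Electronic = (1/(1.4·√(2π)))·exp(−(6.17−1.8)²/(2·1.4²)) = 0.284959·exp(-4.87166) = 0.00218297
  p_Thermal = (1/(0.7·√(2π)))·exp(−(6.17−7.7)²/(2·0.7²)) = 0.569918·exp(-2.38867) = 0.0522907
  p_Cosmic = (1/(1.0·√(2π)))·exp(−(6.17−11.0)²/(2·1.0²)) = 0.398942·exp(-11.66445) = 3.4285e-06
Weight by the priors:
  π_Electronic·p_Electronic = 0.42 × 0.00218297 = 0.000916847
  π_Thermal·p_Thermal = 0.35 × 0.0522907 = 0.0183017
  π_Cosmic·p_Cosmic = 0.23 × 3.4285e-06 = 7.88554e-07
Denominator: 0.000916847 + 0.0183017 + 7.88554e-07 = 0.0192194
Responsibility of Source Thermal: 0.0183017 / 0.0192194 ≈ 0.952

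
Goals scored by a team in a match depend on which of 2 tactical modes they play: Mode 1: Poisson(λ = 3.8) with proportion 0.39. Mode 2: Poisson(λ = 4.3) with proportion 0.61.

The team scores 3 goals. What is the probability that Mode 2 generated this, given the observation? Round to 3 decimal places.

Posterior ∝ prior × likelihood, so P(k | x) ∝ w_k f_k(x); normalise over all components.
Evaluate each component's likelihood at the observed value:
  L_1 = 0.204588
  L_2 = 0.179799
Prior × likelihood for each component:
  w_1·L_1 = 0.39 × 0.204588 = 0.0797894
  w_2·L_2 = 0.61 × 0.179799 = 0.109678
Marginal: 0.0797894 + 0.109678 = 0.189467
P(Mode 2 | the observation) ≈ 0.579

0.579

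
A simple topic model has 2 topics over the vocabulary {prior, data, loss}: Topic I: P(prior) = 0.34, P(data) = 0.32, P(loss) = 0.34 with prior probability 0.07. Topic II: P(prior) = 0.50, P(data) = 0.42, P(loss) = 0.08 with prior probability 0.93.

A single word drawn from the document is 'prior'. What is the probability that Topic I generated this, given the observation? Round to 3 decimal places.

0.049

By Bayes' theorem, P(k | x) = π_k f_k(x) / Σ_j π_j f_j(x).
Component likelihoods at x = 'prior':
  f_I = P(prior | comp) = 0.34
  f_II = P(prior | comp) = 0.50
Prior × likelihood for each component:
  π_I·f_I = 0.07 × 0.34 = 0.0238
  π_II·f_II = 0.93 × 0.5 = 0.465
Normaliser: 0.0238 + 0.465 = 0.4888
Responsibility of Topic I: 0.0238 / 0.4888 ≈ 0.049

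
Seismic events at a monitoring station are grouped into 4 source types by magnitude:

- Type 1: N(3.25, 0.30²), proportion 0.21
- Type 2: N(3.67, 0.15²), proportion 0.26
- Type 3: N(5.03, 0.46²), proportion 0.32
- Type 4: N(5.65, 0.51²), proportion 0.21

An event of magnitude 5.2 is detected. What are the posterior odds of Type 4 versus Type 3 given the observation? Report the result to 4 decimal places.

0.4294

Posterior odds = (π_i f_i(x)) / (π_j f_j(x)); the normalising sum cancels.
Component likelihoods at x = 5.2:
  p_1 = 8.89852e-10
  p_2 = 6.80487e-23
  p_3 = 0.810018
  p_4 = 0.530006
Odds = (0.21/0.32) × (0.530006/0.810018) = 0.65625 × 0.654314 ≈ 0.4294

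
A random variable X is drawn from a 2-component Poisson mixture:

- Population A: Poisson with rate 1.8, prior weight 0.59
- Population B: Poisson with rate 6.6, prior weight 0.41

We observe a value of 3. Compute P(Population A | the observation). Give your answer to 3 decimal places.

0.780

The responsibility of component k is w_k f_k(x) divided by Σ_j w_j f_j(x).
Component likelihoods at x = 3:
  L_A = 0.160671
  L_B = 0.0651834
Unnormalised posteriors:
  w_A·L_A = 0.59 × 0.160671 = 0.0947956
  w_B·L_B = 0.41 × 0.0651834 = 0.0267252
Normaliser: 0.0947956 + 0.0267252 = 0.121521
P(Population A | data) ≈ 0.780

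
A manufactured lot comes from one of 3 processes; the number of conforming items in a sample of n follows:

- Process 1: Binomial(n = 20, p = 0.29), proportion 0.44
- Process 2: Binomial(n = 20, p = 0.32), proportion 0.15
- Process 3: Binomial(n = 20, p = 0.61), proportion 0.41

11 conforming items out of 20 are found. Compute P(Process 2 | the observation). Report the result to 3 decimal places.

0.041

By Bayes' theorem, P(k | x) = w_k f_k(x) / Σ_j w_j f_j(x).
Binomial probabilities:
  f_1 = C(20,11)·0.29^11·0.71^9 = 167960·1.22005e-06·0.0458485 = 0.00939526
  f_2 = C(20,11)·0.32^11·0.68^9 = 167960·3.60288e-06·0.0310871 = 0.018812
  f_3 = C(20,11)·0.61^11·0.39^9 = 167960·0.00435139·0.000208728 = 0.152551
Weight by the priors:
  w_1·f_1 = 0.44 × 0.00939526 = 0.00413392
  w_2·f_2 = 0.15 × 0.018812 = 0.00282181
  w_3·f_3 = 0.41 × 0.152551 = 0.062546
Evidence: 0.00413392 + 0.00282181 + 0.062546 = 0.0695017
So the posterior for Process 2 is 0.00282181 / 0.0695017 ≈ 0.041.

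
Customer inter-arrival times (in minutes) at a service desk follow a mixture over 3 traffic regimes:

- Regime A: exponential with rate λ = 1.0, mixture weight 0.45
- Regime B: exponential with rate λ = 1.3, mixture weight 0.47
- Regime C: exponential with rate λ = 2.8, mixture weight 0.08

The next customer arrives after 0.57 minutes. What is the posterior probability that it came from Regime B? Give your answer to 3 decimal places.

Apply Bayes' rule: the posterior for each component is proportional to its prior times its likelihood at x.
Exponential densities:
  p_A = 1.0·e^(−1.0·0.57) = 1.0·e^(−0.5700) = 0.565525
  p_B = 1.3·e^(−1.3·0.57) = 1.3·e^(−0.7410) = 0.619628
  p_C = 2.8·e^(−2.8·0.57) = 2.8·e^(−1.5960) = 0.567576
Unnormalised posteriors:
  π_A·p_A = 0.45 × 0.565525 = 0.254486
  π_B·p_B = 0.47 × 0.619628 = 0.291225
  π_C·p_C = 0.08 × 0.567576 = 0.0454061
Marginal: 0.254486 + 0.291225 + 0.0454061 = 0.591118
P(Regime B | x) ≈ 0.493

0.493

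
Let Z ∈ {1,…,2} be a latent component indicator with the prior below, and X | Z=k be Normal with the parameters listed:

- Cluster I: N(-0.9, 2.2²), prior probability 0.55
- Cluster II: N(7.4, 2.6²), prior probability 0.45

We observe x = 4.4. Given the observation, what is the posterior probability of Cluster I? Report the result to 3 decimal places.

0.134

Apply Bayes' rule: the posterior for each component is proportional to its prior times its likelihood at x.
Normal densities:
  f_I = (1/(2.2·√(2π)))·exp(−(4.4−-0.9)²/(2·2.2²)) = 0.181337·exp(-2.90186) = 0.00995923
  f_II = (1/(2.6·√(2π)))·exp(−(4.4−7.4)²/(2·2.6²)) = 0.153439·exp(-0.66568) = 0.0788561
Multiply by the mixture weights:
  π_I·f_I = 0.55 × 0.00995923 = 0.00547758
  π_II·f_II = 0.45 × 0.0788561 = 0.0354853
Evidence: 0.00547758 + 0.0354853 = 0.0409628
Responsibility of Cluster I: 0.00547758 / 0.0409628 ≈ 0.134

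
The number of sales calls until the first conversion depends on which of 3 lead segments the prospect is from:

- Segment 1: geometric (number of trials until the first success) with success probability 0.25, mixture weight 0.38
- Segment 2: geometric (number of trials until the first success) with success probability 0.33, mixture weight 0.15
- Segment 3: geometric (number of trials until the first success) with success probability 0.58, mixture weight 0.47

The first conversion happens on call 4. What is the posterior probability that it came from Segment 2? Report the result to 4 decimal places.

0.1981

By Bayes' theorem, P(k | x) = P(Z=k) f_k(x) / Σ_j P(Z=j) f_j(x).
Component likelihoods at x = 4:
  f_1 = 0.25·(1−0.25)^3 = 0.25·0.421875 = 0.105469
  f_2 = 0.33·(1−0.33)^3 = 0.33·0.300763 = 0.0992518
  f_3 = 0.58·(1−0.58)^3 = 0.58·0.074088 = 0.042971
Prior × likelihood for each component:
  P(Z=1)·f_1 = 0.38 × 0.105469 = 0.0400781
  P(Z=2)·f_2 = 0.15 × 0.0992518 = 0.0148878
  P(Z=3)·f_3 = 0.47 × 0.042971 = 0.0201964
Marginal: 0.0400781 + 0.0148878 + 0.0201964 = 0.0751623
Responsibility of Segment 2: 0.0148878 / 0.0751623 ≈ 0.1981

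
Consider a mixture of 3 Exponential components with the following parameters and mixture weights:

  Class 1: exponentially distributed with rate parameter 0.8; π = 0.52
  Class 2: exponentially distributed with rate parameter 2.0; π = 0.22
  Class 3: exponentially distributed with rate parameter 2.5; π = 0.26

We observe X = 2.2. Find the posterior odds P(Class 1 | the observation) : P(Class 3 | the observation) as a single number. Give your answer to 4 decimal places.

26.9427

Since P(k|x) ∝ π_k f_k(x), the posterior odds are π_i f_i(x) / (π_j f_j(x)).
Exponential densities:
  p_1 = 0.8·e^(−0.8·2.2) = 0.8·e^(−1.7600) = 0.137636
  p_2 = 2.0·e^(−2.0·2.2) = 2.0·e^(−4.4000) = 0.0245547
  p_3 = 2.5·e^(−2.5·2.2) = 2.5·e^(−5.5000) = 0.0102169
0.0715707 / 0.0026564 ≈ 26.9427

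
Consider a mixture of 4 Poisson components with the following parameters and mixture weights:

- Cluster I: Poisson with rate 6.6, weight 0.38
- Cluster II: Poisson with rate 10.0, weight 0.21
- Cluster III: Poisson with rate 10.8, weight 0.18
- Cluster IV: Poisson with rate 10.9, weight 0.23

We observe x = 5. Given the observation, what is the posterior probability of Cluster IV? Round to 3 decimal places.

0.076

Posterior ∝ prior × likelihood, so P(k | x) ∝ P(Z=k) f_k(x); normalise over all components.
Poisson probabilities:
  f_I = 0.141969
  f_II = 0.0378333
  f_III = 0.024978
  f_IV = 0.0236669
Multiply by the mixture weights:
  P(Z=I)·f_I = 0.38 × 0.141969 = 0.0539484
  P(Z=II)·f_II = 0.21 × 0.0378333 = 0.00794499
  P(Z=III)·f_III = 0.18 × 0.024978 = 0.00449603
  P(Z=IV)·f_IV = 0.23 × 0.0236669 = 0.00544339
Marginal: 0.0539484 + 0.00794499 + 0.00449603 + 0.00544339 = 0.0718328
Responsibility of Cluster IV: 0.00544339 / 0.0718328 ≈ 0.076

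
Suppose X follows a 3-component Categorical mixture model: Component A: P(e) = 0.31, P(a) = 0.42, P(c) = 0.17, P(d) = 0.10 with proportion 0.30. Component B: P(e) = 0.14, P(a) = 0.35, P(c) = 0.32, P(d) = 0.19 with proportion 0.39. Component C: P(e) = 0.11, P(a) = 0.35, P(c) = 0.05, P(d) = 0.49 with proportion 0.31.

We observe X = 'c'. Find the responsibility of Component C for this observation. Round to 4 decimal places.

0.0810

P(component k | x) = P(Z=k)·f_k(x) / marginal(x), where marginal(x) = Σ_j P(Z=j)·f_j(x).
Evaluate each component's likelihood at the observed value:
  p_A = P(c | comp) = 0.17
  p_B = P(c | comp) = 0.32
  p_C = P(c | comp) = 0.05
Multiply by the mixture weights:
  P(Z=A)·p_A = 0.30 × 0.17 = 0.051
  P(Z=B)·p_B = 0.39 × 0.32 = 0.1248
  P(Z=C)·p_C = 0.31 × 0.05 = 0.0155
Denominator: 0.051 + 0.1248 + 0.0155 = 0.1913
So the posterior for Component C is 0.0155 / 0.1913 ≈ 0.0810.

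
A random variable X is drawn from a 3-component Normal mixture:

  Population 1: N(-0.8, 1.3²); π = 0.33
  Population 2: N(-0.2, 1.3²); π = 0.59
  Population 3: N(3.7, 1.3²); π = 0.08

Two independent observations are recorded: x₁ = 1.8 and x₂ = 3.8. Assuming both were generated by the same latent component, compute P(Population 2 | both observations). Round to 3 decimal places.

The responsibility of component k is P(Z=k) f_k(x) divided by Σ_j P(Z=j) f_j(x).
Since both observations come from the same component, the likelihood for component k is f_k(x₁)·f_k(x₂).
  p_1 = [0.0415315] × [0.000586312] = 2.43504e-05
  p_2 = [0.0939742] × [0.00269858] = 0.000253597
  p_3 = [0.105468] × [0.305972] = 0.0322702
Multiply by the mixture weights:
  P(Z=1)·p_1 = 0.33 × 2.43504e-05 = 8.03565e-06
  P(Z=2)·p_2 = 0.59 × 0.000253597 = 0.000149622
  P(Z=3)·p_3 = 0.08 × 0.0322702 = 0.00258161
Normaliser: 8.03565e-06 + 0.000149622 + 0.00258161 = 0.00273927
P(Population 2 | x) = 0.000149622 / 0.00273927 ≈ 0.055

0.055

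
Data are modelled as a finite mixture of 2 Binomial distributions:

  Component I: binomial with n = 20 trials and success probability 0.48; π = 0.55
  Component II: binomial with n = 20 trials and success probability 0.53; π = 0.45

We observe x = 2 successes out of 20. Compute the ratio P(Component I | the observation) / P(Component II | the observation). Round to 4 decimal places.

6.1856

Posterior odds = (P(Z=i) f_i(x)) / (P(Z=j) f_j(x)); the normalising sum cancels.
Binomial probabilities:
  p_I = C(20,2)·0.48^2·0.52^18 = 190·0.2304·7.72788e-06 = 0.000338296
  p_II = C(20,2)·0.53^2·0.47^18 = 190·0.2809·1.25245e-06 = 6.68447e-05
Posterior odds = (P(Z=I)·p_I) / (P(Z=II)·p_II) = (0.55·0.000338296) / (0.45·6.68447e-05) = 0.000186063 / 3.00801e-05 ≈ 6.1856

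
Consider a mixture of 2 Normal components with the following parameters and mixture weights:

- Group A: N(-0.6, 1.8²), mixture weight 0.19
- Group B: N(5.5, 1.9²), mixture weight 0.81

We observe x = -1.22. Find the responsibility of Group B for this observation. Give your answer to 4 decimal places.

0.0082

By Bayes' theorem, P(k | x) = π_k f_k(x) / Σ_j π_j f_j(x).
Normal densities:
  f_A = (1/(1.8·√(2π)))·exp(−(-1.22−-0.6)²/(2·1.8²)) = 0.221635·exp(-0.05932) = 0.208869
  f_B = (1/(1.9·√(2π)))·exp(−(-1.22−5.5)²/(2·1.9²)) = 0.209970·exp(-6.25463) = 0.000403466
Unnormalised posteriors:
  π_A·f_A = 0.19 × 0.208869 = 0.0396852
  π_B·f_B = 0.81 × 0.000403466 = 0.000326807
Evidence: 0.0396852 + 0.000326807 = 0.040012
P(Group B | -1.22) = 0.000326807 / 0.040012 ≈ 0.0082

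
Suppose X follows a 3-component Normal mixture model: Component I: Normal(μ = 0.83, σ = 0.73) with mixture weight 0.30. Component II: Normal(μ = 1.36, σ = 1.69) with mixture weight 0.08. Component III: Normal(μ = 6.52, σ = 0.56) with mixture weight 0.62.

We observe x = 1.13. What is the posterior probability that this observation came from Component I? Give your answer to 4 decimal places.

0.8895

P(component k | x) = π_k·f_k(x) / marginal(x), where marginal(x) = Σ_j π_j·f_j(x).
Evaluate each component's likelihood at the observed value:
  p_I = (1/(0.73·√(2π)))·exp(−(1.13−0.83)²/(2·0.73²)) = 0.546496·exp(-0.08444) = 0.502243
  p_II = (1/(1.69·√(2π)))·exp(−(1.13−1.36)²/(2·1.69²)) = 0.236061·exp(-0.00926) = 0.233884
  p_III = (1/(0.56·√(2π)))·exp(−(1.13−6.52)²/(2·0.56²)) = 0.712397·exp(-46.32031) = 5.44585e-21
Unnormalised posteriors:
  π_I·p_I = 0.30 × 0.502243 = 0.150673
  π_II·p_II = 0.08 × 0.233884 = 0.0187108
  π_III·p_III = 0.62 × 5.44585e-21 = 3.37643e-21
Sum: 0.150673 + 0.0187108 + 3.37643e-21 = 0.169384
P(Component I | 1.13) ≈ 0.8895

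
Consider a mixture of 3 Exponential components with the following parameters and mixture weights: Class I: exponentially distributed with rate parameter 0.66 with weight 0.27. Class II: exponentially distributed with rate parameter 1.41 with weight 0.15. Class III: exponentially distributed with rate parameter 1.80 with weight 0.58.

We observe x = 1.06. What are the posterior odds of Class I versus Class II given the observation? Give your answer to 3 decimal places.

1.866

Posterior odds = (w_i f_i(x)) / (w_j f_j(x)); the normalising sum cancels.
Component likelihoods at x = 1.06:
  f_I = 0.66·e^(−0.66·1.06) = 0.66·e^(−0.6996) = 0.327877
  f_II = 1.41·e^(−1.41·1.06) = 1.41·e^(−1.4946) = 0.316317
  f_III = 1.80·e^(−1.80·1.06) = 1.80·e^(−1.9080) = 0.267078
Posterior odds = (w_I·f_I) / (w_II·f_II) = (0.27·0.327877) / (0.15·0.316317) = 0.0885269 / 0.0474476 ≈ 1.866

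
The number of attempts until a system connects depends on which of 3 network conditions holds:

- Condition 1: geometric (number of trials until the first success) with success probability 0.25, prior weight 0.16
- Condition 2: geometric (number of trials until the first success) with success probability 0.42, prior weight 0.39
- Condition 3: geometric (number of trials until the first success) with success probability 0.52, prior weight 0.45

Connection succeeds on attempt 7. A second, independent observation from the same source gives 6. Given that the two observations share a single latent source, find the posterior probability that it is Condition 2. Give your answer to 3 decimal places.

P(component k | x) = π_k·f_k(x) / marginal(x), where marginal(x) = Σ_j π_j·f_j(x).
Since both observations come from the same component, the likelihood for component k is f_k(x₁)·f_k(x₂).
  f_1 = [0.25·(1−0.25)^6 = 0.25·0.177979 = 0.0444946] × [0.0593262] = 0.0026397
  f_2 = [0.42·(1−0.42)^6 = 0.42·0.0380687 = 0.0159889] × [0.027567] = 0.000440764
  f_3 = [0.52·(1−0.52)^6 = 0.52·0.0122306 = 0.00635991] × [0.0132498] = 8.42675e-05
Prior × likelihood for each component:
  π_1·f_1 = 0.16 × 0.0026397 = 0.000422351
  π_2·f_2 = 0.39 × 0.000440764 = 0.000171898
  π_3·f_3 = 0.45 × 8.42675e-05 = 3.79204e-05
Sum: 0.000422351 + 0.000171898 + 3.79204e-05 = 0.00063217
P(Condition 2 | x₁, x₂) ≈ 0.272

0.272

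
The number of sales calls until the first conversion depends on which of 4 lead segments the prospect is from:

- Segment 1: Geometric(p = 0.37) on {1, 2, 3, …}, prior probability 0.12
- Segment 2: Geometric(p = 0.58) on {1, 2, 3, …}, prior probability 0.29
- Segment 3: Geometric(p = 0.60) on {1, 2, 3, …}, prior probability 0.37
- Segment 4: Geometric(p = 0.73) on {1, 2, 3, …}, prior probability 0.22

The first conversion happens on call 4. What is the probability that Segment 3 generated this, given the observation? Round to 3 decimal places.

0.347

P(component k | x) = P(Z=k)·f_k(x) / marginal(x), where marginal(x) = Σ_j P(Z=j)·f_j(x).
Geometric probabilities:
  f_1 = 0.37·(1−0.37)^3 = 0.37·0.250047 = 0.0925174
  f_2 = 0.58·(1−0.58)^3 = 0.58·0.074088 = 0.042971
  f_3 = 0.60·(1−0.60)^3 = 0.60·0.064 = 0.0384
  f_4 = 0.73·(1−0.73)^3 = 0.73·0.019683 = 0.0143686
Multiply by the mixture weights:
  P(Z=1)·f_1 = 0.12 × 0.0925174 = 0.0111021
  P(Z=2)·f_2 = 0.29 × 0.042971 = 0.0124616
  P(Z=3)·f_3 = 0.37 × 0.0384 = 0.014208
  P(Z=4)·f_4 = 0.22 × 0.0143686 = 0.00316109
Evidence: 0.0111021 + 0.0124616 + 0.014208 + 0.00316109 = 0.0409328
P(Segment 3 | 4) ≈ 0.347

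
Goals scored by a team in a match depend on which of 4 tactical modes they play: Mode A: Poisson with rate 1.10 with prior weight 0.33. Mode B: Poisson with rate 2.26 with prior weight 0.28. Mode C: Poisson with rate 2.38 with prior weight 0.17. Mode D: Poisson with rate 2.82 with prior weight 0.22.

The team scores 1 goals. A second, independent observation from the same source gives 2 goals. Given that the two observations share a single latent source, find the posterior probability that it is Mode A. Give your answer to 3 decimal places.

0.402

Posterior ∝ prior × likelihood, so P(k | x) ∝ π_k f_k(x); normalise over all components.
Since both observations come from the same component, the likelihood for component k is f_k(x₁)·f_k(x₂).
  L_A = [e^(−1.10)·1.10^1/1! = 0.366158] × [0.201387] = 0.0737395
  L_B = [e^(−2.26)·2.26^1/1! = 0.235832] × [0.26649] = 0.062847
  L_C = [e^(−2.38)·2.38^1/1! = 0.22027] × [0.262122] = 0.0577377
  L_D = [e^(−2.82)·2.82^1/1! = 0.168089] × [0.237005] = 0.0398379
Weight by the priors:
  π_A·L_A = 0.33 × 0.0737395 = 0.024334
  π_B·L_B = 0.28 × 0.062847 = 0.0175971
  π_C·L_C = 0.17 × 0.0577377 = 0.0098154
  π_D·L_D = 0.22 × 0.0398379 = 0.00876434
Normaliser: 0.024334 + 0.0175971 + 0.0098154 + 0.00876434 = 0.0605109
P(Mode A | data) ≈ 0.402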